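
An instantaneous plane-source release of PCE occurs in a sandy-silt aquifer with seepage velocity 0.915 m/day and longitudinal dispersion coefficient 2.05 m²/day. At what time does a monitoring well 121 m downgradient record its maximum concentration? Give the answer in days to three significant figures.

For the 1D instantaneous-source solution, setting ∂C/∂t = 0 at fixed x gives v²t² + 2Dt − x² = 0, so t = (√(D² + v²x²) − D)/v².
√(D² + v²x²) = √(2.05² + 0.915² × 121²) = 110.7; v² = 0.837225.
t = (110.7 − 2.05)/0.837225 = 130 days (vs. the pure-advection estimate x/v = 132 d).

130 days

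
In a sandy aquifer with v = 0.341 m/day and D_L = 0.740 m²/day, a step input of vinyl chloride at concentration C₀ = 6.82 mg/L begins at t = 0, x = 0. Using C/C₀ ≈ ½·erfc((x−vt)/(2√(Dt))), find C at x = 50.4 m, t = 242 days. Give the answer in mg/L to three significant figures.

6.51 mg/L

For a continuous step input, C/C₀ ≈ ½·erfc((x−vt)/(2√(Dt))).
vt = 0.341 × 242 = 82.522 m and 2√(Dt) = 2√(0.740 × 242) = 26.76 m.
Argument (x−vt)/(2√(Dt)) = (50.4 − 82.522)/26.76 = -1.200; ½·erfc(-1.200) = 0.9552.
C = 6.82 × 0.9552 = 6.51 mg/L.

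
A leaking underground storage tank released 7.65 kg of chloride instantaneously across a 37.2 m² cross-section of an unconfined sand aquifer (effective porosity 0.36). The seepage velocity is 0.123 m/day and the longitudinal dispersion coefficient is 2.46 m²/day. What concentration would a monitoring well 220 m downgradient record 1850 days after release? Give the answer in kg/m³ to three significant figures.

0.00238 kg/m³

For an instantaneous plane source, C(x,t) = M/(n_e·A·√(4πDt)) · exp(−(x−vt)²/(4Dt)), with n_e·A the pore (flow) area.
Plume center vt = 0.123 × 1850 = 227.55 m, so the well at 220 m is 7.55 m upgradient of the peak.
√(4πDt) = 239.1 m, giving peak height M/(n_e·A·√(4πDt)) = 7.65/(0.36 × 37.2 × 239.1) = 0.002389 kg/m³.
(x−vt)²/(4Dt) = (-7.55)²/(4 × 2.46 × 1850) = 0.003131; exp(−0.003131) = 0.9969.
C = 0.002389 × 0.9969 = 0.00238 kg/m³.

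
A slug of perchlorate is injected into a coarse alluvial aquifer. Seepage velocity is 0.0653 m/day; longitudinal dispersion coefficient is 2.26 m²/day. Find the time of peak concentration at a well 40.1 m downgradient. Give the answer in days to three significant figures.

For the 1D instantaneous-source solution, setting ∂C/∂t = 0 at fixed x gives v²t² + 2Dt − x² = 0, so t = (√(D² + v²x²) − D)/v².
√(D² + v²x²) = √(2.26² + 0.0653² × 40.1²) = 3.459; v² = 0.00426409.
t = (3.459 − 2.26)/0.00426409 = 281 days (vs. the pure-advection estimate x/v = 614 d).

281 days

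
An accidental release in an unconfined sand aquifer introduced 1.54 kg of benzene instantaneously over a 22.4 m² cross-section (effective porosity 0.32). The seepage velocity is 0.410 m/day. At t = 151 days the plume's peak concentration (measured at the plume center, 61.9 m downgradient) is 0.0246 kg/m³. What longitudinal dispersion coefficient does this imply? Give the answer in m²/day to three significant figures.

0.0402 m²/day

At the plume center C_max = M/(n_e·A·√(4πDt)), so D = M²/(4πt·(n_e·A·C_max)²).
n_e·A·C_max = 0.32 × 22.4 × 0.0246 = 0.1763 kg/m.
D = 1.54²/(4π × 151 × 0.1763²) = 0.0402 m²/day.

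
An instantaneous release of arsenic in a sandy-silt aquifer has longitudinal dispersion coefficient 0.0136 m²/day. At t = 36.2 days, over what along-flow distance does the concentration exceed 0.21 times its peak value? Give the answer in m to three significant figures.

3.51 m

The plume is Gaussian with σ = √(2Dt) = √(2 × 0.0136 × 36.2) = 0.9923 m.
C/C_peak = exp(−Δx²/(2σ²)) = 0.21 ⇒ Δx = σ·√(−2 ln 0.21) = 0.9923 × 1.767 = 1.753 m.
Width = 2Δx = 3.51 m.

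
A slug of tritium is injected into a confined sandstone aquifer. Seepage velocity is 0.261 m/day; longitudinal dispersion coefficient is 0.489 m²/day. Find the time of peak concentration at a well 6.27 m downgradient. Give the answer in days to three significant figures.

17.9 days

For the 1D instantaneous-source solution, setting ∂C/∂t = 0 at fixed x gives v²t² + 2Dt − x² = 0, so t = (√(D² + v²x²) − D)/v².
√(D² + v²x²) = √(0.489² + 0.261² × 6.27²) = 1.708; v² = 0.068121.
t = (1.708 − 0.489)/0.068121 = 17.9 days (vs. the pure-advection estimate x/v = 24.0 d).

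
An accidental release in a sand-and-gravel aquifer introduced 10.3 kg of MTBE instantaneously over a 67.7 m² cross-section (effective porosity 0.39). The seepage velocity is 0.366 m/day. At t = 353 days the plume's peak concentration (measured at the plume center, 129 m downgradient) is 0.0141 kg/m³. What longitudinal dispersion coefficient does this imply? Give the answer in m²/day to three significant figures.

0.173 m²/day

At the plume center C_max = M/(n_e·A·√(4πDt)), so D = M²/(4πt·(n_e·A·C_max)²).
n_e·A·C_max = 0.39 × 67.7 × 0.0141 = 0.3723 kg/m.
D = 10.3²/(4π × 353 × 0.3723²) = 0.173 m²/day.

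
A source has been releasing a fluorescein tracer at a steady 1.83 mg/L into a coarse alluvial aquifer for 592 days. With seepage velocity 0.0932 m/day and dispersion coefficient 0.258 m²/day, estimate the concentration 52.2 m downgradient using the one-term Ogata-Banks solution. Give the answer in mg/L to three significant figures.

For a continuous step input, C/C₀ ≈ ½·erfc((x−vt)/(2√(Dt))).
vt = 0.0932 × 592 = 55.1744 m and 2√(Dt) = 2√(0.258 × 592) = 24.72 m.
Argument (x−vt)/(2√(Dt)) = (52.2 − 55.1744)/24.72 = -0.1203; ½·erfc(-0.1203) = 0.5675.
C = 1.83 × 0.5675 = 1.04 mg/L.

1.04 mg/L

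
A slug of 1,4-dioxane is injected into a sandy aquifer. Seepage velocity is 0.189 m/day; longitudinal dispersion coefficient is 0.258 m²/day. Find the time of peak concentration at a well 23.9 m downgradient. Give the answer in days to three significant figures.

119 days

For the 1D instantaneous-source solution, setting ∂C/∂t = 0 at fixed x gives v²t² + 2Dt − x² = 0, so t = (√(D² + v²x²) − D)/v².
√(D² + v²x²) = √(0.258² + 0.189² × 23.9²) = 4.524; v² = 0.035721.
t = (4.524 − 0.258)/0.035721 = 119 days (vs. the pure-advection estimate x/v = 126 d).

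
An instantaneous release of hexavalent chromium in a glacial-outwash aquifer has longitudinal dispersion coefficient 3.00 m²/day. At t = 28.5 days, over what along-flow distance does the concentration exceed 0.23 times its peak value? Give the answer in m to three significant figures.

44.8 m

The plume is Gaussian with σ = √(2Dt) = √(2 × 3.00 × 28.5) = 13.08 m.
C/C_peak = exp(−Δx²/(2σ²)) = 0.23 ⇒ Δx = σ·√(−2 ln 0.23) = 13.08 × 1.714 = 22.42 m.
Width = 2Δx = 44.8 m.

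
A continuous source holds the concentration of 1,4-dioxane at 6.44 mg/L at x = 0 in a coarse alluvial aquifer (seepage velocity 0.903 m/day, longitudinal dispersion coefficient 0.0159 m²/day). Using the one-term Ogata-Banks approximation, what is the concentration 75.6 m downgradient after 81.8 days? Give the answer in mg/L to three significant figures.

For a continuous step input, C/C₀ ≈ ½·erfc((x−vt)/(2√(Dt))).
vt = 0.903 × 81.8 = 73.8654 m and 2√(Dt) = 2√(0.0159 × 81.8) = 2.281 m.
Argument (x−vt)/(2√(Dt)) = (75.6 − 73.8654)/2.281 = 0.7605; ½·erfc(0.7605) = 0.1411.
C = 6.44 × 0.1411 = 0.909 mg/L.

0.909 mg/L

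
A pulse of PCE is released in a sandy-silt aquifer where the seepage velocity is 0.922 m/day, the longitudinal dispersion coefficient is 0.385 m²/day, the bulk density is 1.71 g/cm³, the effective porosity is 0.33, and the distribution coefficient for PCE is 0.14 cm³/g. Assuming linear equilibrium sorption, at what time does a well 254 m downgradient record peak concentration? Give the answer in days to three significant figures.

Retardation factor R = 1 + ρ_b·K_d/n = 1 + 1.71 × 0.14/0.33 = 1.725.
Sorption retards both mechanisms: v_R = v/R = 0.5345 m/day, D_R = D/R = 0.2232 m²/day.
Peak time from v_R²t² + 2D_R t − x² = 0: t = (√(D_R² + v_R²x²) − D_R)/v_R².
√(D_R² + v_R²x²) = √(0.2232² + 0.5345² × 254²) = 135.8; v_R² = 0.2857.
t = (135.8 − 0.2232)/0.2857 = 475 days.

475 days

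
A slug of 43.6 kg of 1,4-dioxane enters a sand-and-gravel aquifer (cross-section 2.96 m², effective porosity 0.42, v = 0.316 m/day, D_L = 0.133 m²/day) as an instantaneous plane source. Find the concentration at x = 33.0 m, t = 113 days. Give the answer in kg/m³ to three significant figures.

2.26 kg/m³

For an instantaneous plane source, C(x,t) = M/(n_e·A·√(4πDt)) · exp(−(x−vt)²/(4Dt)), with n_e·A the pore (flow) area.
Plume center vt = 0.316 × 113 = 35.708 m, so the well at 33.0 m is 2.708 m upgradient of the peak.
√(4πDt) = 13.74 m, giving peak height M/(n_e·A·√(4πDt)) = 43.6/(0.42 × 2.96 × 13.74) = 2.552 kg/m³.
(x−vt)²/(4Dt) = (-2.708)²/(4 × 0.133 × 113) = 0.1220; exp(−0.1220) = 0.8851.
C = 2.552 × 0.8851 = 2.26 kg/m³.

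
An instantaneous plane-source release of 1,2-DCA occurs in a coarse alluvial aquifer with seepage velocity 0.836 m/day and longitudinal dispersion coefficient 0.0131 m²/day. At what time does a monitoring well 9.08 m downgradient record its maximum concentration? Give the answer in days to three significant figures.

For the 1D instantaneous-source solution, setting ∂C/∂t = 0 at fixed x gives v²t² + 2Dt − x² = 0, so t = (√(D² + v²x²) − D)/v².
√(D² + v²x²) = √(0.0131² + 0.836² × 9.08²) = 7.591; v² = 0.698896.
t = (7.591 − 0.0131)/0.698896 = 10.8 days (vs. the pure-advection estimate x/v = 10.9 d).

10.8 days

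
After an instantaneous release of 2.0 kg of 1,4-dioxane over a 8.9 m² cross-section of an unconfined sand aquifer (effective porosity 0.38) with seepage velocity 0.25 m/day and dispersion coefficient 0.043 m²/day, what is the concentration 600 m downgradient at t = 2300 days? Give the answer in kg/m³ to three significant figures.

0.00346 kg/m³

For an instantaneous plane source, C(x,t) = M/(n_e·A·√(4πDt)) · exp(−(x−vt)²/(4Dt)), with n_e·A the pore (flow) area.
Plume center vt = 0.25 × 2300 = 575 m, so the well at 600 m is 25 m downgradient of the peak.
√(4πDt) = 35.25 m, giving peak height M/(n_e·A·√(4πDt)) = 2.0/(0.38 × 8.9 × 35.25) = 0.01678 kg/m³.
(x−vt)²/(4Dt) = (25)²/(4 × 0.043 × 2300) = 1.580; exp(−1.580) = 0.2060.
C = 0.01678 × 0.2060 = 0.00346 kg/m³.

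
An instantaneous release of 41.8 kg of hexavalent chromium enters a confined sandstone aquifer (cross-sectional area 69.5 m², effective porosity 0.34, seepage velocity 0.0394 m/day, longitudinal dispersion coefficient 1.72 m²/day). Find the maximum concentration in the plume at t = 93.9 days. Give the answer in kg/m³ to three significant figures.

The peak of an instantaneous 1D plume sits at x = vt; there the Gaussian factor is 1 and C_max = M/(n_e·A·√(4πDt)), where n_e·A is the pore area the mass is dissolved in.
√(4πDt) = √(4π × 1.72 × 93.9) = 45.05 m, so C_max = 41.8/(0.34 × 69.5 × 45.05) = 0.0393 kg/m³.

0.0393 kg/m³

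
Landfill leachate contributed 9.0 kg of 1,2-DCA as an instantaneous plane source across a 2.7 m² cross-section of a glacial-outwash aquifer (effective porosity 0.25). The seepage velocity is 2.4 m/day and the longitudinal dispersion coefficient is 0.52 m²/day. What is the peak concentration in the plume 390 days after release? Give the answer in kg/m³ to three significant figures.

The peak of an instantaneous 1D plume sits at x = vt; there the Gaussian factor is 1 and C_max = M/(n_e·A·√(4πDt)), where n_e·A is the pore area the mass is dissolved in.
√(4πDt) = √(4π × 0.52 × 390) = 50.48 m, so C_max = 9.0/(0.25 × 2.7 × 50.48) = 0.264 kg/m³.

0.264 kg/m³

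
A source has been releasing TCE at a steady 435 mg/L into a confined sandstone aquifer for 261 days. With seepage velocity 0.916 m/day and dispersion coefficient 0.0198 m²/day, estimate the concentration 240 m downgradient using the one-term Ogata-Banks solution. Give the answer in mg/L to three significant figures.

168 mg/L

For a continuous step input, C/C₀ ≈ ½·erfc((x−vt)/(2√(Dt))).
vt = 0.916 × 261 = 239.076 m and 2√(Dt) = 2√(0.0198 × 261) = 4.547 m.
Argument (x−vt)/(2√(Dt)) = (240 − 239.076)/4.547 = 0.2032; ½·erfc(0.2032) = 0.3869.
C = 435 × 0.3869 = 168 mg/L.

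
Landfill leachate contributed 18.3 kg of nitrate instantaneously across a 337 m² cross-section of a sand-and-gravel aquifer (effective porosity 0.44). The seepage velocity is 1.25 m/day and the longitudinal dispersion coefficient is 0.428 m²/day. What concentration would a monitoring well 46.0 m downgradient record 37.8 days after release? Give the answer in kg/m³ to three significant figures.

0.00845 kg/m³

For an instantaneous plane source, C(x,t) = M/(n_e·A·√(4πDt)) · exp(−(x−vt)²/(4Dt)), with n_e·A the pore (flow) area.
Plume center vt = 1.25 × 37.8 = 47.25 m, so the well at 46.0 m is 1.25 m upgradient of the peak.
√(4πDt) = 14.26 m, giving peak height M/(n_e·A·√(4πDt)) = 18.3/(0.44 × 337 × 14.26) = 0.008655 kg/m³.
(x−vt)²/(4Dt) = (-1.25)²/(4 × 0.428 × 37.8) = 0.02414; exp(−0.02414) = 0.9761.
C = 0.008655 × 0.9761 = 0.00845 kg/m³.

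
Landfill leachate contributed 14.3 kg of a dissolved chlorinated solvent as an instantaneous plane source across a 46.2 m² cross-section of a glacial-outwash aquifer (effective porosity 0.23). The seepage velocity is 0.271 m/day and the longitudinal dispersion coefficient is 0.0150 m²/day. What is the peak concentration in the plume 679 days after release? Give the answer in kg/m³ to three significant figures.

The peak of an instantaneous 1D plume sits at x = vt; there the Gaussian factor is 1 and C_max = M/(n_e·A·√(4πDt)), where n_e·A is the pore area the mass is dissolved in.
√(4πDt) = √(4π × 0.0150 × 679) = 11.31 m, so C_max = 14.3/(0.23 × 46.2 × 11.31) = 0.119 kg/m³.

0.119 kg/m³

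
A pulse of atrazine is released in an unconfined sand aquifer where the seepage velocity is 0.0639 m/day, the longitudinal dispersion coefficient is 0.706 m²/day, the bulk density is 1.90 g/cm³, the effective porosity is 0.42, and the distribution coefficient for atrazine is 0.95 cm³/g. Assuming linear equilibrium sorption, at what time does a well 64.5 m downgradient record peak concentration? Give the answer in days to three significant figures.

4510 days

Retardation factor R = 1 + ρ_b·K_d/n = 1 + 1.90 × 0.95/0.42 = 5.298.
Sorption retards both mechanisms: v_R = v/R = 0.01206 m/day, D_R = D/R = 0.1333 m²/day.
Peak time from v_R²t² + 2D_R t − x² = 0: t = (√(D_R² + v_R²x²) − D_R)/v_R².
√(D_R² + v_R²x²) = √(0.1333² + 0.01206² × 64.5²) = 0.7892; v_R² = 0.0001454.
t = (0.7892 − 0.1333)/0.0001454 = 4510 days.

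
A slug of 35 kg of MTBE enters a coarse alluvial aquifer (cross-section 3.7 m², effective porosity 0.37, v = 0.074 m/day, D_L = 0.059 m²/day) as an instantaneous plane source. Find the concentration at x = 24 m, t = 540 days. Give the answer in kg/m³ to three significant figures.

For an instantaneous plane source, C(x,t) = M/(n_e·A·√(4πDt)) · exp(−(x−vt)²/(4Dt)), with n_e·A the pore (flow) area.
Plume center vt = 0.074 × 540 = 39.96 m, so the well at 24 m is 15.96 m upgradient of the peak.
√(4πDt) = 20.01 m, giving peak height M/(n_e·A·√(4πDt)) = 35/(0.37 × 3.7 × 20.01) = 1.278 kg/m³.
(x−vt)²/(4Dt) = (-15.96)²/(4 × 0.059 × 540) = 1.999; exp(−1.999) = 0.1355.
C = 1.278 × 0.1355 = 0.173 kg/m³.

0.173 kg/m³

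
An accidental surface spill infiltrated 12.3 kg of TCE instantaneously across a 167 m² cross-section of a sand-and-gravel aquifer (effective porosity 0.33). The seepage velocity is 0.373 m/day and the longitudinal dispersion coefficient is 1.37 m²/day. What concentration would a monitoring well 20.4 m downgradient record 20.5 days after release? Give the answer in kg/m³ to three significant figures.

0.00279 kg/m³

For an instantaneous plane source, C(x,t) = M/(n_e·A·√(4πDt)) · exp(−(x−vt)²/(4Dt)), with n_e·A the pore (flow) area.
Plume center vt = 0.373 × 20.5 = 7.6465 m, so the well at 20.4 m is 12.7535 m downgradient of the peak.
√(4πDt) = 18.79 m, giving peak height M/(n_e·A·√(4πDt)) = 12.3/(0.33 × 167 × 18.79) = 0.01188 kg/m³.
(x−vt)²/(4Dt) = (12.7535)²/(4 × 1.37 × 20.5) = 1.448; exp(−1.448) = 0.2350.
C = 0.01188 × 0.2350 = 0.00279 kg/m³.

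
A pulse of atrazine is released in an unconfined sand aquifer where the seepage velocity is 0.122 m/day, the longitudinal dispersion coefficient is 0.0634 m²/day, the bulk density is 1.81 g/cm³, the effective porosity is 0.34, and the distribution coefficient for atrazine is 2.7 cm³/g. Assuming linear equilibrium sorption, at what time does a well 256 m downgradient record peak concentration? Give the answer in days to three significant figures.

32200 days

Retardation factor R = 1 + ρ_b·K_d/n = 1 + 1.81 × 2.7/0.34 = 15.37.
Sorption retards both mechanisms: v_R = v/R = 0.007938 m/day, D_R = D/R = 0.004125 m²/day.
Peak time from v_R²t² + 2D_R t − x² = 0: t = (√(D_R² + v_R²x²) − D_R)/v_R².
√(D_R² + v_R²x²) = √(0.004125² + 0.007938² × 256²) = 2.032; v_R² = 6.301e-05.
t = (2.032 − 0.004125)/6.301e-05 = 32200 days.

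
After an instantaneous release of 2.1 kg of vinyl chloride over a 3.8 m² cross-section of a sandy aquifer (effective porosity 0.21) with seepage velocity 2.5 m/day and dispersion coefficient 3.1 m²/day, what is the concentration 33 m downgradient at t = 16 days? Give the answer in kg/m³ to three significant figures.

0.0823 kg/m³

For an instantaneous plane source, C(x,t) = M/(n_e·A·√(4πDt)) · exp(−(x−vt)²/(4Dt)), with n_e·A the pore (flow) area.
Plume center vt = 2.5 × 16 = 40 m, so the well at 33 m is 7 m upgradient of the peak.
√(4πDt) = 24.97 m, giving peak height M/(n_e·A·√(4πDt)) = 2.1/(0.21 × 3.8 × 24.97) = 0.1054 kg/m³.
(x−vt)²/(4Dt) = (-7)²/(4 × 3.1 × 16) = 0.2470; exp(−0.2470) = 0.7811.
C = 0.1054 × 0.7811 = 0.0823 kg/m³.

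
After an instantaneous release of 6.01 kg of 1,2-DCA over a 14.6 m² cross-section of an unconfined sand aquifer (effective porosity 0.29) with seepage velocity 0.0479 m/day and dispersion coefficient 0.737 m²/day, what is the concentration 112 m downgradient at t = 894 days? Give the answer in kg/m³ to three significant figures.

0.00254 kg/m³

For an instantaneous plane source, C(x,t) = M/(n_e·A·√(4πDt)) · exp(−(x−vt)²/(4Dt)), with n_e·A the pore (flow) area.
Plume center vt = 0.0479 × 894 = 42.8226 m, so the well at 112 m is 69.1774 m downgradient of the peak.
√(4πDt) = 90.99 m, giving peak height M/(n_e·A·√(4πDt)) = 6.01/(0.29 × 14.6 × 90.99) = 0.01560 kg/m³.
(x−vt)²/(4Dt) = (69.1774)²/(4 × 0.737 × 894) = 1.816; exp(−1.816) = 0.1627.
C = 0.01560 × 0.1627 = 0.00254 kg/m³.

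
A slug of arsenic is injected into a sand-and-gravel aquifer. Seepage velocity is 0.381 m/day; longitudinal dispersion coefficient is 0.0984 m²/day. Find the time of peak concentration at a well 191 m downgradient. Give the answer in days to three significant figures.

501 days

For the 1D instantaneous-source solution, setting ∂C/∂t = 0 at fixed x gives v²t² + 2Dt − x² = 0, so t = (√(D² + v²x²) − D)/v².
√(D² + v²x²) = √(0.0984² + 0.381² × 191²) = 72.77; v² = 0.145161.
t = (72.77 − 0.0984)/0.145161 = 501 days (vs. the pure-advection estimate x/v = 501 d).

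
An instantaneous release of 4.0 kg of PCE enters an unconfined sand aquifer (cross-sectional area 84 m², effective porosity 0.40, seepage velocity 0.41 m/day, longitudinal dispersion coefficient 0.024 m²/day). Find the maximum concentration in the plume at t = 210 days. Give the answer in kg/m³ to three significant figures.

0.0150 kg/m³

The peak of an instantaneous 1D plume sits at x = vt; there the Gaussian factor is 1 and C_max = M/(n_e·A·√(4πDt)), where n_e·A is the pore area the mass is dissolved in.
√(4πDt) = √(4π × 0.024 × 210) = 7.958 m, so C_max = 4.0/(0.40 × 84 × 7.958) = 0.0150 kg/m³.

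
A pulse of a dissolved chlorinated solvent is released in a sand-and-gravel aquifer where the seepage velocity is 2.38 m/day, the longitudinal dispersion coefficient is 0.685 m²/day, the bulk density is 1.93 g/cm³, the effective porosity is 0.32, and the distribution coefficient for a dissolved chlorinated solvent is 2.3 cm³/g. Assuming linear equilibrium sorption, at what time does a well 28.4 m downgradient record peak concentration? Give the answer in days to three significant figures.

176 days

Retardation factor R = 1 + ρ_b·K_d/n = 1 + 1.93 × 2.3/0.32 = 14.87.
Sorption retards both mechanisms: v_R = v/R = 0.1601 m/day, D_R = D/R = 0.04607 m²/day.
Peak time from v_R²t² + 2D_R t − x² = 0: t = (√(D_R² + v_R²x²) − D_R)/v_R².
√(D_R² + v_R²x²) = √(0.04607² + 0.1601² × 28.4²) = 4.547; v_R² = 0.02563.
t = (4.547 − 0.04607)/0.02563 = 176 days.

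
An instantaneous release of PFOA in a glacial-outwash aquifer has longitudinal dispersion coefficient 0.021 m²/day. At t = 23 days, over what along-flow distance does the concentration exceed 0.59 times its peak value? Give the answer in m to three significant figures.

The plume is Gaussian with σ = √(2Dt) = √(2 × 0.021 × 23) = 0.9829 m.
C/C_peak = exp(−Δx²/(2σ²)) = 0.59 ⇒ Δx = σ·√(−2 ln 0.59) = 0.9829 × 1.027 = 1.009 m.
Width = 2Δx = 2.02 m.

2.02 m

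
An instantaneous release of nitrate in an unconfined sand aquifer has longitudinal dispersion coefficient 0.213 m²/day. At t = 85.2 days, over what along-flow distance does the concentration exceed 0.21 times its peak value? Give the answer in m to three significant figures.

The plume is Gaussian with σ = √(2Dt) = √(2 × 0.213 × 85.2) = 6.025 m.
C/C_peak = exp(−Δx²/(2σ²)) = 0.21 ⇒ Δx = σ·√(−2 ln 0.21) = 6.025 × 1.767 = 10.65 m.
Width = 2Δx = 21.3 m.

21.3 m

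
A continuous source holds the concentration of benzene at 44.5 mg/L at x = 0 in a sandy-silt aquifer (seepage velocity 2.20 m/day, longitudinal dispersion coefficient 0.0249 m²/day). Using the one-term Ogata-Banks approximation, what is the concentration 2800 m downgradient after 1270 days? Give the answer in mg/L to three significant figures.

10.0 mg/L

For a continuous step input, C/C₀ ≈ ½·erfc((x−vt)/(2√(Dt))).
vt = 2.20 × 1270 = 2794 m and 2√(Dt) = 2√(0.0249 × 1270) = 11.25 m.
Argument (x−vt)/(2√(Dt)) = (2800 − 2794)/11.25 = 0.5333; ½·erfc(0.5333) = 0.2254.
C = 44.5 × 0.2254 = 10.0 mg/L.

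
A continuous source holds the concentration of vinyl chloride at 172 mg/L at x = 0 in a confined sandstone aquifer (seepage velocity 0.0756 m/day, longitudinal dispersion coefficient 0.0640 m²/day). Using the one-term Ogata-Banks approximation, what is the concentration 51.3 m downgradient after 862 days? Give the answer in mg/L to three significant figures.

156 mg/L

For a continuous step input, C/C₀ ≈ ½·erfc((x−vt)/(2√(Dt))).
vt = 0.0756 × 862 = 65.1672 m and 2√(Dt) = 2√(0.0640 × 862) = 14.86 m.
Argument (x−vt)/(2√(Dt)) = (51.3 − 65.1672)/14.86 = -0.9332; ½·erfc(-0.9332) = 0.9065.
C = 172 × 0.9065 = 156 mg/L.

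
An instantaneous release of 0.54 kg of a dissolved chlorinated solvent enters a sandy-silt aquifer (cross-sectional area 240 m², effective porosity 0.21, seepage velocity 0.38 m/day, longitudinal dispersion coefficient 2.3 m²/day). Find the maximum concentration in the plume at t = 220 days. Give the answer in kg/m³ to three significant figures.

The peak of an instantaneous 1D plume sits at x = vt; there the Gaussian factor is 1 and C_max = M/(n_e·A·√(4πDt)), where n_e·A is the pore area the mass is dissolved in.
√(4πDt) = √(4π × 2.3 × 220) = 79.74 m, so C_max = 0.54/(0.21 × 240 × 79.74) = 0.000134 kg/m³.

0.000134 kg/m³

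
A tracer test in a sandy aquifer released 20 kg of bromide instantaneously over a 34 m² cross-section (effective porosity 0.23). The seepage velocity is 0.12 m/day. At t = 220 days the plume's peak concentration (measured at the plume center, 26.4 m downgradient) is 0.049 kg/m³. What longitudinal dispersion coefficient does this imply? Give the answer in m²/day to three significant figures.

At the plume center C_max = M/(n_e·A·√(4πDt)), so D = M²/(4πt·(n_e·A·C_max)²).
n_e·A·C_max = 0.23 × 34 × 0.049 = 0.3832 kg/m.
D = 20²/(4π × 220 × 0.3832²) = 0.985 m²/day.

0.985 m²/day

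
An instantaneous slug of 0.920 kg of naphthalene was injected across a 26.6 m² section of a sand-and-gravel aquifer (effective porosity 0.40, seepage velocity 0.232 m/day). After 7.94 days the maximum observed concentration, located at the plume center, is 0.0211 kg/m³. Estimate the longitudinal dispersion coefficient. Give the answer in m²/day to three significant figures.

0.168 m²/day

At the plume center C_max = M/(n_e·A·√(4πDt)), so D = M²/(4πt·(n_e·A·C_max)²).
n_e·A·C_max = 0.40 × 26.6 × 0.0211 = 0.2245 kg/m.
D = 0.920²/(4π × 7.94 × 0.2245²) = 0.168 m²/day.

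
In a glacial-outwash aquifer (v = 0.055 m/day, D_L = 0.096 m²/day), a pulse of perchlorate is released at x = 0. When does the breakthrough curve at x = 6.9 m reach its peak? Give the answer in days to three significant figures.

For the 1D instantaneous-source solution, setting ∂C/∂t = 0 at fixed x gives v²t² + 2Dt − x² = 0, so t = (√(D² + v²x²) − D)/v².
√(D² + v²x²) = √(0.096² + 0.055² × 6.9²) = 0.3915; v² = 0.003025.
t = (0.3915 − 0.096)/0.003025 = 97.7 days (vs. the pure-advection estimate x/v = 125 d).

97.7 days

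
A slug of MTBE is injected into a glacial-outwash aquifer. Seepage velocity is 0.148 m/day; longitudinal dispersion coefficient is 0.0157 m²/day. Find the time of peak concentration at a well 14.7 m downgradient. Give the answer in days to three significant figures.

98.6 days

For the 1D instantaneous-source solution, setting ∂C/∂t = 0 at fixed x gives v²t² + 2Dt − x² = 0, so t = (√(D² + v²x²) − D)/v².
√(D² + v²x²) = √(0.0157² + 0.148² × 14.7²) = 2.176; v² = 0.021904.
t = (2.176 − 0.0157)/0.021904 = 98.6 days (vs. the pure-advection estimate x/v = 99.3 d).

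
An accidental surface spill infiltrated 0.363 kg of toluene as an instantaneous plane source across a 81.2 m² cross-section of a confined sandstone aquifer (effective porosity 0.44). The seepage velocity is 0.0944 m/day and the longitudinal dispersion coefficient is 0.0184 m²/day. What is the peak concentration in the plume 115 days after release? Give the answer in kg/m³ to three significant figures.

The peak of an instantaneous 1D plume sits at x = vt; there the Gaussian factor is 1 and C_max = M/(n_e·A·√(4πDt)), where n_e·A is the pore area the mass is dissolved in.
√(4πDt) = √(4π × 0.0184 × 115) = 5.157 m, so C_max = 0.363/(0.44 × 81.2 × 5.157) = 0.00197 kg/m³.

0.00197 kg/m³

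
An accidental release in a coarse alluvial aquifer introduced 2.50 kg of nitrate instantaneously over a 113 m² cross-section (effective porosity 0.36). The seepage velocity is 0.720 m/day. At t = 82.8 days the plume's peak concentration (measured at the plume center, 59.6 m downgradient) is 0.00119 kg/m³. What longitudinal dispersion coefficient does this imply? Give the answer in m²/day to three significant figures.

2.56 m²/day

At the plume center C_max = M/(n_e·A·√(4πDt)), so D = M²/(4πt·(n_e·A·C_max)²).
n_e·A·C_max = 0.36 × 113 × 0.00119 = 0.04841 kg/m.
D = 2.50²/(4π × 82.8 × 0.04841²) = 2.56 m²/day.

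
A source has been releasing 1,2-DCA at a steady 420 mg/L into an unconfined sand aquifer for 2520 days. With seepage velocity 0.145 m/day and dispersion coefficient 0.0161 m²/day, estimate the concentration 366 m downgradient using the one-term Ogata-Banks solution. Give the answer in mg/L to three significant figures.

For a continuous step input, C/C₀ ≈ ½·erfc((x−vt)/(2√(Dt))).
vt = 0.145 × 2520 = 365.4 m and 2√(Dt) = 2√(0.0161 × 2520) = 12.74 m.
Argument (x−vt)/(2√(Dt)) = (366 − 365.4)/12.74 = 0.04710; ½·erfc(0.04710) = 0.4734.
C = 420 × 0.4734 = 199 mg/L.

199 mg/L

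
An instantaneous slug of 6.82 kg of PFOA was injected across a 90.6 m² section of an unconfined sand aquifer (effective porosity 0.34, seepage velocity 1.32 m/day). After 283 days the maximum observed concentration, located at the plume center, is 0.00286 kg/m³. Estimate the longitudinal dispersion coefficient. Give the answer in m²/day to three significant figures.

At the plume center C_max = M/(n_e·A·√(4πDt)), so D = M²/(4πt·(n_e·A·C_max)²).
n_e·A·C_max = 0.34 × 90.6 × 0.00286 = 0.08810 kg/m.
D = 6.82²/(4π × 283 × 0.08810²) = 1.69 m²/day.

1.69 m²/day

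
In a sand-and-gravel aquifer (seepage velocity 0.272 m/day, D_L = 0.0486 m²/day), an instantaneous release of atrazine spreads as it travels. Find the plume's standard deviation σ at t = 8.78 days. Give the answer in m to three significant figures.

0.924 m

Dispersive spreading gives a Gaussian with σ² = 2Dt; advection only shifts the center.
σ = √(2 × 0.0486 × 8.78) = 0.924 m.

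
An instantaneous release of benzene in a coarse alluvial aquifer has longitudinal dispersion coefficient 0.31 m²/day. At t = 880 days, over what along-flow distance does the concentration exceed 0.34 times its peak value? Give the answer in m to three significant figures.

68.6 m

The plume is Gaussian with σ = √(2Dt) = √(2 × 0.31 × 880) = 23.36 m.
C/C_peak = exp(−Δx²/(2σ²)) = 0.34 ⇒ Δx = σ·√(−2 ln 0.34) = 23.36 × 1.469 = 34.32 m.
Width = 2Δx = 68.6 m.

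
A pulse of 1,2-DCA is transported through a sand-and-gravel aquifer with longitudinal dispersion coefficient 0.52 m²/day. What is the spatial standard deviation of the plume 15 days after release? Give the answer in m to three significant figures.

Dispersive spreading gives a Gaussian with σ² = 2Dt; advection only shifts the center.
σ = √(2 × 0.52 × 15) = 3.95 m.

3.95 m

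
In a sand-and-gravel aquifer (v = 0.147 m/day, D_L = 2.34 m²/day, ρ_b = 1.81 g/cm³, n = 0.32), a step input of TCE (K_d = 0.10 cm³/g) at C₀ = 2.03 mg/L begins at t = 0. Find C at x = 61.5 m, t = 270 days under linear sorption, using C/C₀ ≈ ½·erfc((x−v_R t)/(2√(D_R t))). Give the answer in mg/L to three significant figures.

Retardation factor R = 1 + ρ_b·K_d/n = 1 + 1.81 × 0.10/0.32 = 1.566.
Sorption retards both mechanisms: v_R = v/R = 0.09387 m/day, D_R = D/R = 1.494 m²/day.
v_R·t = 0.09387 × 270 = 25.3449 m; 2√(D_R t) = 40.17 m; argument = (61.5 − 25.3449)/40.17 = 0.9001.
C = C₀ × ½·erfc(0.9001) = 2.03 × 0.1015 = 0.206 mg/L.

0.206 mg/L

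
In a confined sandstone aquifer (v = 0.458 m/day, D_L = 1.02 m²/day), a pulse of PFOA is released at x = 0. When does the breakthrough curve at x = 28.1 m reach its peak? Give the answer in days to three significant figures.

For the 1D instantaneous-source solution, setting ∂C/∂t = 0 at fixed x gives v²t² + 2Dt − x² = 0, so t = (√(D² + v²x²) − D)/v².
√(D² + v²x²) = √(1.02² + 0.458² × 28.1²) = 12.91; v² = 0.209764.
t = (12.91 − 1.02)/0.209764 = 56.7 days (vs. the pure-advection estimate x/v = 61.4 d).

56.7 days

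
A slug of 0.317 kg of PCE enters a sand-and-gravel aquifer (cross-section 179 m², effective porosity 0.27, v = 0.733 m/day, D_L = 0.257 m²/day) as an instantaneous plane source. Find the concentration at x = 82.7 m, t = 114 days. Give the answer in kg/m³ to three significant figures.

For an instantaneous plane source, C(x,t) = M/(n_e·A·√(4πDt)) · exp(−(x−vt)²/(4Dt)), with n_e·A the pore (flow) area.
Plume center vt = 0.733 × 114 = 83.562 m, so the well at 82.7 m is 0.862 m upgradient of the peak.
√(4πDt) = 19.19 m, giving peak height M/(n_e·A·√(4πDt)) = 0.317/(0.27 × 179 × 19.19) = 0.0003418 kg/m³.
(x−vt)²/(4Dt) = (-0.862)²/(4 × 0.257 × 114) = 0.006340; exp(−0.006340) = 0.9937.
C = 0.0003418 × 0.9937 = 0.000340 kg/m³.

0.000340 kg/m³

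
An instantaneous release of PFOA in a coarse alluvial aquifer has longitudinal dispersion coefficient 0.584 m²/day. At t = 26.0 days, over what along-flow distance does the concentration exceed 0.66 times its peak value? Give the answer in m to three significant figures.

10.0 m

The plume is Gaussian with σ = √(2Dt) = √(2 × 0.584 × 26.0) = 5.511 m.
C/C_peak = exp(−Δx²/(2σ²)) = 0.66 ⇒ Δx = σ·√(−2 ln 0.66) = 5.511 × 0.9116 = 5.024 m.
Width = 2Δx = 10.0 m.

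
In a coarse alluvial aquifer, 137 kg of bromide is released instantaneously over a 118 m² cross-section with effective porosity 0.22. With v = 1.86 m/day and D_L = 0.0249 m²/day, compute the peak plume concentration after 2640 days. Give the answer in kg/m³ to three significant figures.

The peak of an instantaneous 1D plume sits at x = vt; there the Gaussian factor is 1 and C_max = M/(n_e·A·√(4πDt)), where n_e·A is the pore area the mass is dissolved in.
√(4πDt) = √(4π × 0.0249 × 2640) = 28.74 m, so C_max = 137/(0.22 × 118 × 28.74) = 0.184 kg/m³.

0.184 kg/m³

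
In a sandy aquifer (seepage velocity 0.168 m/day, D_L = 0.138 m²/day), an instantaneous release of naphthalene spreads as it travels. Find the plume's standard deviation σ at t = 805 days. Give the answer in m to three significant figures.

14.9 m

Dispersive spreading gives a Gaussian with σ² = 2Dt; advection only shifts the center.
σ = √(2 × 0.138 × 805) = 14.9 m.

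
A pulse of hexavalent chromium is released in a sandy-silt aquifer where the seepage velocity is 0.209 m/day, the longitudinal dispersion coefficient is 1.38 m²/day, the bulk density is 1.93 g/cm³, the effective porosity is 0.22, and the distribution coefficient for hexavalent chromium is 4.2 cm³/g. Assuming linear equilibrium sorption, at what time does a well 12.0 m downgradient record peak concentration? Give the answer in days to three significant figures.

Retardation factor R = 1 + ρ_b·K_d/n = 1 + 1.93 × 4.2/0.22 = 37.85.
Sorption retards both mechanisms: v_R = v/R = 0.005522 m/day, D_R = D/R = 0.03646 m²/day.
Peak time from v_R²t² + 2D_R t − x² = 0: t = (√(D_R² + v_R²x²) − D_R)/v_R².
√(D_R² + v_R²x²) = √(0.03646² + 0.005522² × 12.0²) = 0.07563; v_R² = 3.049e-05.
t = (0.07563 − 0.03646)/3.049e-05 = 1280 days.

1280 days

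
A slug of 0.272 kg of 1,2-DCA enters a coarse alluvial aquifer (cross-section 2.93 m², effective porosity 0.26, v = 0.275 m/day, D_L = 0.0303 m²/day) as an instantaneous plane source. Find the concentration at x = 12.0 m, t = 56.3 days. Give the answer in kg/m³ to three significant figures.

0.0130 kg/m³

For an instantaneous plane source, C(x,t) = M/(n_e·A·√(4πDt)) · exp(−(x−vt)²/(4Dt)), with n_e·A the pore (flow) area.
Plume center vt = 0.275 × 56.3 = 15.4825 m, so the well at 12.0 m is 3.4825 m upgradient of the peak.
√(4πDt) = 4.630 m, giving peak height M/(n_e·A·√(4πDt)) = 0.272/(0.26 × 2.93 × 4.630) = 0.07712 kg/m³.
(x−vt)²/(4Dt) = (-3.4825)²/(4 × 0.0303 × 56.3) = 1.777; exp(−1.777) = 0.1691.
C = 0.07712 × 0.1691 = 0.0130 kg/m³.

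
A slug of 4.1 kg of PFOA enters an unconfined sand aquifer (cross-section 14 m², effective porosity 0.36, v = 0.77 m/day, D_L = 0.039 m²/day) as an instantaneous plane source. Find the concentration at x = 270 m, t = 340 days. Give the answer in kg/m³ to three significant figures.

0.0177 kg/m³

For an instantaneous plane source, C(x,t) = M/(n_e·A·√(4πDt)) · exp(−(x−vt)²/(4Dt)), with n_e·A the pore (flow) area.
Plume center vt = 0.77 × 340 = 261.8 m, so the well at 270 m is 8.2 m downgradient of the peak.
√(4πDt) = 12.91 m, giving peak height M/(n_e·A·√(4πDt)) = 4.1/(0.36 × 14 × 12.91) = 0.06301 kg/m³.
(x−vt)²/(4Dt) = (8.2)²/(4 × 0.039 × 340) = 1.268; exp(−1.268) = 0.2814.
C = 0.06301 × 0.2814 = 0.0177 kg/m³.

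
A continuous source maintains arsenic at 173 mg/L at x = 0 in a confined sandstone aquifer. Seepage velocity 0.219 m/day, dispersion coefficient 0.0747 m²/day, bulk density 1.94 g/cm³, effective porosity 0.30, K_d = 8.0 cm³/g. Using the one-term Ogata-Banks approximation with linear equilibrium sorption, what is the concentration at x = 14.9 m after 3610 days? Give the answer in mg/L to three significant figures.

88.5 mg/L

Retardation factor R = 1 + ρ_b·K_d/n = 1 + 1.94 × 8.0/0.30 = 52.73.
Sorption retards both mechanisms: v_R = v/R = 0.004153 m/day, D_R = D/R = 0.001417 m²/day.
v_R·t = 0.004153 × 3610 = 14.99233 m; 2√(D_R t) = 4.523 m; argument = (14.9 − 14.99233)/4.523 = -0.02041.
C = C₀ × ½·erfc(-0.02041) = 173 × 0.5115 = 88.5 mg/L.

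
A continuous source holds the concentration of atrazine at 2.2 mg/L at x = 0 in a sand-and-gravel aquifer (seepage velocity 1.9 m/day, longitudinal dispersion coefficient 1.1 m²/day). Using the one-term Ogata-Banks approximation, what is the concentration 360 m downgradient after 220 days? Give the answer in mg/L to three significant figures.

For a continuous step input, C/C₀ ≈ ½·erfc((x−vt)/(2√(Dt))).
vt = 1.9 × 220 = 418 m and 2√(Dt) = 2√(1.1 × 220) = 31.11 m.
Argument (x−vt)/(2√(Dt)) = (360 − 418)/31.11 = -1.864; ½·erfc(-1.864) = 0.9958.
C = 2.2 × 0.9958 = 2.19 mg/L.

2.19 mg/L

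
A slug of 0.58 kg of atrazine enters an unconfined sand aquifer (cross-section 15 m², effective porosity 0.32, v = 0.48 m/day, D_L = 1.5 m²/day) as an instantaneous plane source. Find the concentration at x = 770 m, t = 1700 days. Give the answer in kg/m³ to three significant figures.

For an instantaneous plane source, C(x,t) = M/(n_e·A·√(4πDt)) · exp(−(x−vt)²/(4Dt)), with n_e·A the pore (flow) area.
Plume center vt = 0.48 × 1700 = 816 m, so the well at 770 m is 46 m upgradient of the peak.
√(4πDt) = 179.0 m, giving peak height M/(n_e·A·√(4πDt)) = 0.58/(0.32 × 15 × 179.0) = 0.0006750 kg/m³.
(x−vt)²/(4Dt) = (-46)²/(4 × 1.5 × 1700) = 0.2075; exp(−0.2075) = 0.8126.
C = 0.0006750 × 0.8126 = 0.000549 kg/m³.

0.000549 kg/m³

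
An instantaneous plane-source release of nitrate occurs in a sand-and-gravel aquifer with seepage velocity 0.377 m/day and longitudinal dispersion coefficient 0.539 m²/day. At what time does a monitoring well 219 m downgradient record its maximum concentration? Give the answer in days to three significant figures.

577 days

For the 1D instantaneous-source solution, setting ∂C/∂t = 0 at fixed x gives v²t² + 2Dt − x² = 0, so t = (√(D² + v²x²) − D)/v².
√(D² + v²x²) = √(0.539² + 0.377² × 219²) = 82.56; v² = 0.142129.
t = (82.56 − 0.539)/0.142129 = 577 days (vs. the pure-advection estimate x/v = 581 d).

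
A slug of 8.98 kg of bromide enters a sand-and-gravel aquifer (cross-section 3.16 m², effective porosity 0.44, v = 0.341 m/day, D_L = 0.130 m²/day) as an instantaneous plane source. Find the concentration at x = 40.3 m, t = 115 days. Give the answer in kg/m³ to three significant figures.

For an instantaneous plane source, C(x,t) = M/(n_e·A·√(4πDt)) · exp(−(x−vt)²/(4Dt)), with n_e·A the pore (flow) area.
Plume center vt = 0.341 × 115 = 39.215 m, so the well at 40.3 m is 1.085 m downgradient of the peak.
√(4πDt) = 13.71 m, giving peak height M/(n_e·A·√(4πDt)) = 8.98/(0.44 × 3.16 × 13.71) = 0.4711 kg/m³.
(x−vt)²/(4Dt) = (1.085)²/(4 × 0.130 × 115) = 0.01969; exp(−0.01969) = 0.9805.
C = 0.4711 × 0.9805 = 0.462 kg/m³.

0.462 kg/m³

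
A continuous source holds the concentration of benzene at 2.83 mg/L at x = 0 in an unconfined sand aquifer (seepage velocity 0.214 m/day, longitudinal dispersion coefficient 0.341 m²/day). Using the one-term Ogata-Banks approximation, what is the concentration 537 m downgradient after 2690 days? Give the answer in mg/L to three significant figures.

For a continuous step input, C/C₀ ≈ ½·erfc((x−vt)/(2√(Dt))).
vt = 0.214 × 2690 = 575.66 m and 2√(Dt) = 2√(0.341 × 2690) = 60.57 m.
Argument (x−vt)/(2√(Dt)) = (537 − 575.66)/60.57 = -0.6383; ½·erfc(-0.6383) = 0.8167.
C = 2.83 × 0.8167 = 2.31 mg/L.

2.31 mg/L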